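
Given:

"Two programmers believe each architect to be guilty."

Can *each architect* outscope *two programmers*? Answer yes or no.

Yes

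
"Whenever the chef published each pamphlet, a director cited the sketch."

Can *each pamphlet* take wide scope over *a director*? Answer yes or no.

No

*each pamphlet* is embedded in the adjunct clause *whenever the chef published each pamphlet*.
Scope out of an adjunct clause is unavailable: QR respects the adjunct-island constraint.
The ordering *each pamphlet* > *a director* is therefore underivable.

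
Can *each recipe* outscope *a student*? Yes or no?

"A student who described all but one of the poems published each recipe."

Yes

*each recipe* sits in the matrix clause, not in the relative clause on *a student*.
No island intervenes, so both surface and inverse scope are derivable.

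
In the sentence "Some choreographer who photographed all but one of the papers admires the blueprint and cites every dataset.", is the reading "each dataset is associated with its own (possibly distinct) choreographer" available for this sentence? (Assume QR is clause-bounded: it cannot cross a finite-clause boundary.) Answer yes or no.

The paraphrase describes the scope ordering *every dataset* > *some choreographer*.
*every dataset* sits inside one conjunct of the coordinate structure (*cites every dataset*).
Asymmetric QR out of one conjunct violates the Coordinate Structure Constraint.
*every dataset* is confined to the island and cannot take scope over *some choreographer*.

No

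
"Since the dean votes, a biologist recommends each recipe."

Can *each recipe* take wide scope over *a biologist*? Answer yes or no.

Yes

The adjunct island is irrelevant here — *each recipe* and *a biologist* are both in the matrix clause.
No island intervenes, so both surface and inverse scope are derivable.
So *each recipe* > *a biologist* is among the available readings.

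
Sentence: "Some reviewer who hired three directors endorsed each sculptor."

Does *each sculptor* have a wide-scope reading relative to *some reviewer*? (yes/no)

Yes

Although the sentence contains a relative clause (*who hired three directors*), *each sculptor* is outside it, in the matrix VP.
Ordinary QR to a clause-peripheral position gives the wide-scope LF for the lower DP.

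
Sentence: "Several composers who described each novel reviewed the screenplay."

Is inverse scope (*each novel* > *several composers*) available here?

*each novel* occurs within the relative clause *who described each novel*.
QR out of a relative clause is ruled out by the relative-clause island constraint.
So *each novel* cannot raise to a position above *several composers*.

No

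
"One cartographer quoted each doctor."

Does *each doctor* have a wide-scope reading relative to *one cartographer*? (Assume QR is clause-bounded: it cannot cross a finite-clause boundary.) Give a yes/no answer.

*one cartographer* and *each doctor* are co-arguments of the matrix verb, with nothing but a clause-internal boundary between them.
With no island boundary between them, the object can take inverse scope over the subject via ordinary QR within the clause.

Yes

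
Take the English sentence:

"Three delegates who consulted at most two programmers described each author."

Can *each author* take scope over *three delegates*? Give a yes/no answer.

Yes

*each author* sits in the matrix clause, not in the relative clause on *three delegates*.
Nothing blocks QR of the lower DP to a position above the higher one, so inverse scope is available.
Both orderings are possible: *three delegates* > *each author* and *each author* > *three delegates*.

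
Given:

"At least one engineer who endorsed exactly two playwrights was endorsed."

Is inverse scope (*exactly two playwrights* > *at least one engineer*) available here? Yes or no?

No

*exactly two playwrights* is embedded in the relative clause *who endorsed exactly two playwrights*.
QR out of a relative clause is ruled out by the relative-clause island constraint.
The inverse ordering *exactly two playwrights* > *at least one engineer* is therefore underivable.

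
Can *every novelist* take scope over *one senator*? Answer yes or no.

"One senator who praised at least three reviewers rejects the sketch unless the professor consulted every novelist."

No

*every novelist* is embedded in the adjunct clause *unless the professor consulted every novelist*.
The adjunct-island constraint bars QR out of an adverbial clause.
Hence only narrow scope for *every novelist* (under *one senator*) survives.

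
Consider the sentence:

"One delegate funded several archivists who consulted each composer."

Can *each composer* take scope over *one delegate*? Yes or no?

The target quantifier *each composer* is part of the relative clause *who consulted each composer* modifying *several archivists*.
Relative clauses are scope islands: a quantifier cannot QR out of a relative clause to take scope in the matrix clause.
So *each composer* cannot raise high enough to outscope *one delegate*; only the surface ordering *one delegate* > *each composer* is available.
(Only the surface reading survives: one fixed delegate with respect to all the relevant composers.)

No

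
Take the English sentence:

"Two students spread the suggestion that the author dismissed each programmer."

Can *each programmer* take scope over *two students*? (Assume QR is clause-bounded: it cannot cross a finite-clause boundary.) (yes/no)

*each programmer* occurs within the complex NP *the suggestion that the author dismissed each programmer*.
The complex NP is opaque for QR — the quantifier is frozen inside the noun's complement.
The inverse ordering *each programmer* > *two students* is therefore underivable.

No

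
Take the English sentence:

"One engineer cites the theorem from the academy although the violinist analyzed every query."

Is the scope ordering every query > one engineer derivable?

No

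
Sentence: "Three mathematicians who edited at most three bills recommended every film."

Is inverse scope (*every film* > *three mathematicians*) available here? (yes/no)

Although the sentence contains a relative clause (*who edited at most three bills*), *every film* is outside it, in the matrix VP.
No island intervenes, so both surface and inverse scope are derivable.

Yes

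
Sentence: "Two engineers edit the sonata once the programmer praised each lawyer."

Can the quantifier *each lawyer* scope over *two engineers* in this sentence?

The target quantifier *each lawyer* is part of the adjunct clause *once the programmer praised each lawyer*.
Adverbial clauses are not L-marked, so they are barriers for QR — the quantifier cannot escape the adjunct.
The inverse ordering *each lawyer* > *two engineers* is therefore underivable.

No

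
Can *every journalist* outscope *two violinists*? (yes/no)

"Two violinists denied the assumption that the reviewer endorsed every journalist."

No

Structurally, *every journalist* is inside the complex NP *the assumption that the reviewer endorsed every journalist*.
Since the clause is the complement of a nominal head, the CNPC blocks scope extraction.
So *every journalist* cannot raise to a position above *two violinists*.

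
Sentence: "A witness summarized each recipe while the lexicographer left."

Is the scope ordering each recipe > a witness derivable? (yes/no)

Yes

The adjunct clause does not contain *each recipe*, which is the matrix object.
Clause-internal QR can adjoin the lower DP above the subject, yielding the inverse reading.
So *each recipe* > *a witness* is among the available readings.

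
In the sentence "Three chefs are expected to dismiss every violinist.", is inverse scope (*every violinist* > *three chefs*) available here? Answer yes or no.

Raising constructions are monoclausal for scope purposes; *every violinist* is not separated from *three chefs* by any island.
Clause-internal QR can adjoin the lower DP above the subject, yielding the inverse reading.

Yes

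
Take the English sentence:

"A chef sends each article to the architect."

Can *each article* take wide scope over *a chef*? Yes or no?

Yes

*each article* is the matrix object and *a chef* the matrix subject; the two are clausemates.
Ordinary QR to a clause-peripheral position gives the wide-scope LF for the lower DP.
Both orderings are possible: *a chef* > *each article* and *each article* > *a chef*.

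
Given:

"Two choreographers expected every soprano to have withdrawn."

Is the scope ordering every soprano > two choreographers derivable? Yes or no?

Yes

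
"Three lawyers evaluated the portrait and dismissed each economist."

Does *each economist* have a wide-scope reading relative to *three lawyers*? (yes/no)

*each economist* occurs within one conjunct of the coordinate structure (*dismissed each economist*).
The Coordinate Structure Constraint blocks movement (including QR) out of a single conjunct.
Hence only narrow scope for *each economist* (under *three lawyers*) survives.

No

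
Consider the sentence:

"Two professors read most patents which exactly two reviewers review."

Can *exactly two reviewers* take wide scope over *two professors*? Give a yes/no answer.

No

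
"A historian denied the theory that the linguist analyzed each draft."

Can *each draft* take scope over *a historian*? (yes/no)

No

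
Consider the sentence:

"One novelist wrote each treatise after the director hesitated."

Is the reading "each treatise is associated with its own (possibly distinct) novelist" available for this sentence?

Yes

That reading corresponds to *each treatise* > *one novelist*.
The adjunct clause does not contain *each treatise*, which is the matrix object.
QR within a single clause is free, so the lower quantifier may take scope over the higher one.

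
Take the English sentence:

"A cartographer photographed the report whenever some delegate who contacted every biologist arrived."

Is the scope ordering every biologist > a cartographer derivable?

No

Structurally, *every biologist* is inside the relative clause *who contacted every biologist*, which is itself inside the adjunct *whenever some delegate who contacted every biologist arrived*.
Both the relative clause and the enclosing adjunct are scope islands; QR cannot cross either.
The inverse ordering *every biologist* > *a cartographer* is therefore underivable.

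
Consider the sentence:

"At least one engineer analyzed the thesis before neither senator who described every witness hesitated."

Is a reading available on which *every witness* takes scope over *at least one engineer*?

No

The target quantifier *every witness* is part of the relative clause *who described every witness*, which is itself inside the adjunct *before neither senator who described every witness hesitated*.
Even if one barrier were somehow void, the other would still block QR.
*every witness* is confined to the island and cannot take scope over *at least one engineer*.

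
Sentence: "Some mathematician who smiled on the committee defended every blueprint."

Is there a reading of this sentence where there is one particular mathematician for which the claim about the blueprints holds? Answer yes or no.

The paraphrase describes the scope ordering *some mathematician* > *every blueprint*.
Nothing needs to raise for *some mathematician* > *every blueprint*, so no island constraint is at stake.

Yes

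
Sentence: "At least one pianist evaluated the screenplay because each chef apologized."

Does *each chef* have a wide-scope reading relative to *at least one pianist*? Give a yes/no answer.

No

The DP *each chef* is contained in the adjunct clause *because each chef apologized*.
Adverbial clauses are not L-marked, so they are barriers for QR — the quantifier cannot escape the adjunct.
There is no licit LF on which *each chef* c-commands *at least one pianist*.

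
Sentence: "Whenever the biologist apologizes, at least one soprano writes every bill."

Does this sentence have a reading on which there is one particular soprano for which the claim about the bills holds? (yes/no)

Yes

The described interpretation is the *at least one soprano* > *every bill* scoping.
That is the surface-scope ordering, which is always one of the available readings — island constraints only ever restrict inverse scope.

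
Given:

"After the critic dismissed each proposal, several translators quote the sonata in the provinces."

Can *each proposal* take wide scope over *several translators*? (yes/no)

*each proposal* is embedded in the adjunct clause *after the critic dismissed each proposal*.
Adjunct clauses are scope islands: a quantifier inside an adjunct cannot raise into the matrix clause.
The ordering *each proposal* > *several translators* is therefore underivable.

No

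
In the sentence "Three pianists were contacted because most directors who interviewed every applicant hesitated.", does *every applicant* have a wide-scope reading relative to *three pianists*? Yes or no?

No

The DP *every applicant* is contained in the relative clause *who interviewed every applicant*, which is itself inside the adjunct *because most directors who interviewed every applicant hesitated*.
Two island boundaries intervene — the relative clause and the adjunct. Either alone would block QR.
So *every applicant* cannot raise to a position above *three pianists*.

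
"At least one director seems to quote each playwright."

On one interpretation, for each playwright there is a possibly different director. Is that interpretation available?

The paraphrase describes the scope ordering *each playwright* > *at least one director*.
Infinitival complements of raising predicates do not block QR; *each playwright* and *at least one director* are effectively clausemates.
Nothing blocks QR of the lower DP to a position above the higher one, so inverse scope is available.

Yes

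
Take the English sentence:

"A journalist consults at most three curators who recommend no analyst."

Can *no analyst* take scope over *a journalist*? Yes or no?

No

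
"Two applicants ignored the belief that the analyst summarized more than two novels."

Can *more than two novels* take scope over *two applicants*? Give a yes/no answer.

No

Structurally, *more than two novels* is inside the complex NP *the belief that the analyst summarized more than two novels*.
Noun-complement clauses are scope islands (the Complex NP Constraint): a quantifier inside one cannot scope into the matrix.
So *more than two novels* cannot raise high enough to outscope *two applicants*; only the surface ordering *two applicants* > *more than two novels* is available.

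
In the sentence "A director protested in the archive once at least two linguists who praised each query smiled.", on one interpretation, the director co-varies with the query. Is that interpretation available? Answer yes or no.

That reading corresponds to *each query* > *a director*.
*each query* occurs within the relative clause *who praised each query*, which is itself inside the adjunct *once at least two linguists who praised each query smiled*.
Nested islands: the RC island is itself inside an adjunct island, so wide scope is doubly excluded.
So *each query* cannot raise high enough to outscope *a director*; only the surface ordering *a director* > *each query* is available.

No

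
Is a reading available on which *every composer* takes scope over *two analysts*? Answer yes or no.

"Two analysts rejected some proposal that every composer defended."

No

The target quantifier *every composer* is part of the relative clause *that every composer defended* modifying *some proposal*.
Relative clauses block scope extraction: QR cannot target a position outside the modified NP.
So *every composer* cannot raise to a position above *two analysts*.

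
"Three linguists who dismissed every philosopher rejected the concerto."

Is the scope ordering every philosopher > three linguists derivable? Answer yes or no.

No

*every philosopher* sits inside the relative clause *who dismissed every philosopher*.
Relative clauses block scope extraction: QR cannot target a position outside the modified NP.
So *every philosopher* cannot raise to a position above *three linguists*.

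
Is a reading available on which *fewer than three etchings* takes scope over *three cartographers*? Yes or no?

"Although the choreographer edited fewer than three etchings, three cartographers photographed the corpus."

*fewer than three etchings* sits inside the adjunct clause *although the choreographer edited fewer than three etchings*.
Adjuncts are opaque for quantifier raising; a quantifier in an adjunct stays inside it.
So *fewer than three etchings* cannot raise to a position above *three cartographers*.

No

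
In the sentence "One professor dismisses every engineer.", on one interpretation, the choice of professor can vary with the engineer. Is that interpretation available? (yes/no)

The paraphrase describes the scope ordering *every engineer* > *one professor*.
Both DPs are arguments of the same predicate; there is no clause or island boundary between them.
With no island boundary between them, the object can take inverse scope over the subject via ordinary QR within the clause.

Yes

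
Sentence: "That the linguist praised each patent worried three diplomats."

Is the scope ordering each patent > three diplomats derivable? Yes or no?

*each patent* occurs within the sentential subject *that the linguist praised each patent*.
Subjects — clausal subjects included — are islands for extraction, and QR is no exception.
There is no licit LF on which *each patent* c-commands *three diplomats*.

No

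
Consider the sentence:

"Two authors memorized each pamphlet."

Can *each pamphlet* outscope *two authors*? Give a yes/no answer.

Yes

Both DPs are arguments of the same predicate; there is no clause or island boundary between them.
Clause-internal QR can adjoin the lower DP above the subject, yielding the inverse reading.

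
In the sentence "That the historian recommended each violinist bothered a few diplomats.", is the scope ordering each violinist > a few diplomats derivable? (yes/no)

No

*each violinist* occurs within the sentential subject *that the historian recommended each violinist*.
The Sentential Subject Constraint rules out raising the quantifier out of the that-clause subject.
*each violinist* is confined to the island and cannot take scope over *a few diplomats*.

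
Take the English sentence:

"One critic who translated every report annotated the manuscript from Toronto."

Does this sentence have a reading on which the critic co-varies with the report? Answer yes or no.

That reading corresponds to *every report* > *one critic*.
*every report* is embedded in the relative clause *who translated every report*.
A relative clause is a scope island — quantifier raising cannot cross its boundary.
*every report* > *one critic* would require crossing that boundary, which is illicit.

No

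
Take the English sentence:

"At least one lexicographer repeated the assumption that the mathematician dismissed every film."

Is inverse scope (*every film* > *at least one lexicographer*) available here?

No

Structurally, *every film* is inside the complex NP *the assumption that the mathematician dismissed every film*.
Noun-complement clauses are scope islands (the Complex NP Constraint): a quantifier inside one cannot scope into the matrix.
*every film* > *at least one lexicographer* would require crossing that boundary, which is illicit.
(Only the surface reading survives: one fixed lexicographer with respect to all the relevant films.)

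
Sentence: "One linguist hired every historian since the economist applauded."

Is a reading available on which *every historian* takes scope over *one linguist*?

The adjunct clause does not contain *every historian*, which is the matrix object.
Since no island is crossed, the inverse ordering is licensed alongside surface scope.
The sentence is scopally ambiguous between *one linguist* > *every historian* and *every historian* > *one linguist*.

Yes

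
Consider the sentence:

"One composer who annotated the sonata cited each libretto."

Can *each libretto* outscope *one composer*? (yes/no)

*each libretto* sits in the matrix clause, not in the relative clause on *one composer*.
Ordinary QR to a clause-peripheral position gives the wide-scope LF for the lower DP.

Yes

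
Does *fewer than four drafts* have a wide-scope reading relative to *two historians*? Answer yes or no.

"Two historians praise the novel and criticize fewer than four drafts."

*fewer than four drafts* sits inside one conjunct of the coordinate structure (*criticize fewer than four drafts*).
Coordinate structures are islands for non-across-the-board movement, QR included.
Hence only narrow scope for *fewer than four drafts* (under *two historians*) survives.

No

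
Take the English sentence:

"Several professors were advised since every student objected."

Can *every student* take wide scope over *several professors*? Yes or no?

No

*every student* sits inside the adjunct clause *since every student objected*.
Adjunct clauses are scope islands: a quantifier inside an adjunct cannot raise into the matrix clause.
So the wide-scope reading for *every student* is blocked.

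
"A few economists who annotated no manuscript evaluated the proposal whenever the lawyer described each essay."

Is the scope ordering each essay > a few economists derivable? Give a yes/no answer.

The target quantifier *each essay* is part of the adjunct clause *whenever the lawyer described each essay*.
Adverbial clauses are not L-marked, so they are barriers for QR — the quantifier cannot escape the adjunct.
So the wide-scope reading for *each essay* is blocked.

No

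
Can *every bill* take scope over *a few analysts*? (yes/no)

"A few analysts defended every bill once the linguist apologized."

The adjunct island is irrelevant here — *every bill* and *a few analysts* are both in the matrix clause.
QR within a single clause is free, so the lower quantifier may take scope over the higher one.
So *every bill* > *a few analysts* is among the available readings.

Yes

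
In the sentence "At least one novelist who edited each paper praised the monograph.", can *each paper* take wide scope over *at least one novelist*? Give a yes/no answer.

No

*each paper* occurs within the relative clause *who edited each paper*.
QR out of a relative clause is ruled out by the relative-clause island constraint.
The inverse ordering *each paper* > *at least one novelist* is therefore underivable.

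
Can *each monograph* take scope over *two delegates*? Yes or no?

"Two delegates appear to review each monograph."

Yes

The matrix predicate is a raising verb, whose infinitival complement is not a scope island — *each monograph* can QR into the matrix clause.
Ordinary QR to a clause-peripheral position gives the wide-scope LF for the lower DP.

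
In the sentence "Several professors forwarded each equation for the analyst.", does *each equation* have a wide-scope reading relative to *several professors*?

*each equation* is the matrix object and *several professors* the matrix subject; the two are clausemates.
Ordinary QR to a clause-peripheral position gives the wide-scope LF for the lower DP.
The sentence is scopally ambiguous between *several professors* > *each equation* and *each equation* > *several professors*.

Yes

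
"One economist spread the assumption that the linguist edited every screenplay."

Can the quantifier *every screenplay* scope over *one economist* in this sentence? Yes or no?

No

The target quantifier *every screenplay* is part of the complex NP *the assumption that the linguist edited every screenplay*.
Since the clause is the complement of a nominal head, the CNPC blocks scope extraction.
There is no licit LF on which *every screenplay* c-commands *one economist*.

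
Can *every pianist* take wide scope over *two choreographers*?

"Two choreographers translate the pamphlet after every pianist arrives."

No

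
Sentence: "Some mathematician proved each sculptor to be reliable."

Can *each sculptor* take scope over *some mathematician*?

Yes

*each sculptor* is an ECM subject; ECM complements are not islands, and the embedded quantifier may take matrix scope.
Since no island is crossed, the inverse ordering is licensed alongside surface scope.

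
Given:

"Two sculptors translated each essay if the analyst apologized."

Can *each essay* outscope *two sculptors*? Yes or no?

*each essay* is a matrix argument; the adjunct is an island but the target quantifier is outside it.
Clause-internal QR can adjoin the lower DP above the subject, yielding the inverse reading.
Both orderings are possible: *two sculptors* > *each essay* and *each essay* > *two sculptors*.

Yes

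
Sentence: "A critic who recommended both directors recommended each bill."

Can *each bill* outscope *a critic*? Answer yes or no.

Yes

The RC *who recommended both directors* is an island, but *each bill* is not inside it — it is the matrix object, a clausemate of *a critic*.
Since no island is crossed, the inverse ordering is licensed alongside surface scope.
The sentence is scopally ambiguous between *a critic* > *each bill* and *each bill* > *a critic*.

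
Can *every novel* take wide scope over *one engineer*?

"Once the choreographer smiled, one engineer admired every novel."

Yes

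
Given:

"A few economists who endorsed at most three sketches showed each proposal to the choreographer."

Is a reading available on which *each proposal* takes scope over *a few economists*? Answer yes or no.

Yes

*each proposal* sits in the matrix clause, not in the relative clause on *a few economists*.
Clause-internal QR can adjoin the lower DP above the subject, yielding the inverse reading.
Both orderings are possible: *a few economists* > *each proposal* and *each proposal* > *a few economists*.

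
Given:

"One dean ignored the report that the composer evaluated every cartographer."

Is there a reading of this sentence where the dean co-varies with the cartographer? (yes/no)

No

The described interpretation is the *every cartographer* > *one dean* scoping.
*every cartographer* occurs within the complex NP *the report that the composer evaluated every cartographer*.
A that-clause complement to a noun is an island; QR cannot cross the NP boundary.
Hence only narrow scope for *every cartographer* (under *one dean*) survives.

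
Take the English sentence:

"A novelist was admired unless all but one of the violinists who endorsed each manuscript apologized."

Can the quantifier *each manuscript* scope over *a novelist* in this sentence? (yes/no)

*each manuscript* sits inside the relative clause *who endorsed each manuscript*, which is itself inside the adjunct *unless all but one of the violinists who endorsed each manuscript apologized*.
Both the relative clause and the enclosing adjunct are scope islands; QR cannot cross either.
The inverse ordering *each manuscript* > *a novelist* is therefore underivable.

No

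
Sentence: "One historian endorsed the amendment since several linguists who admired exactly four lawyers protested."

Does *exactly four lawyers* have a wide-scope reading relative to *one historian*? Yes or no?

No

Structurally, *exactly four lawyers* is inside the relative clause *who admired exactly four lawyers*, which is itself inside the adjunct *since several linguists who admired exactly four lawyers protested*.
Even if one barrier were somehow void, the other would still block QR.
Hence only narrow scope for *exactly four lawyers* (under *one historian*) survives.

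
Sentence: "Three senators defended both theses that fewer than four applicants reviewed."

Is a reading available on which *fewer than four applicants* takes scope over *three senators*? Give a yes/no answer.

No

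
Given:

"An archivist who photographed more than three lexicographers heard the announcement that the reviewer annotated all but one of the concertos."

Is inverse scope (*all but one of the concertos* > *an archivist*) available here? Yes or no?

Structurally, *all but one of the concertos* is inside the complex NP *the announcement that the reviewer annotated all but one of the concertos*.
Noun-complement clauses are scope islands (the Complex NP Constraint): a quantifier inside one cannot scope into the matrix.
The inverse ordering *all but one of the concertos* > *an archivist* is therefore underivable.

No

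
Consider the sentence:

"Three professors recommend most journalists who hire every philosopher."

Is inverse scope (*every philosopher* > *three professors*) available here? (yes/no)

No

The target quantifier *every philosopher* is part of the relative clause *who hire every philosopher* modifying *most journalists*.
Relative clauses are scope islands: a quantifier cannot QR out of a relative clause to take scope in the matrix clause.
So *every philosopher* cannot raise to a position above *three professors*.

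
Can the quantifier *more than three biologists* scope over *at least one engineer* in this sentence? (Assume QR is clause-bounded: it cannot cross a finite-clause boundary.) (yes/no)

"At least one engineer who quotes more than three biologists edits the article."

*more than three biologists* sits inside the relative clause *who quotes more than three biologists*.
The relative clause forms an island for QR, so the quantifier is confined to the head noun's restrictor.
Hence only narrow scope for *more than three biologists* (under *at least one engineer*) survives.
(Only the surface reading survives: one fixed engineer with respect to all the relevant biologists.)

No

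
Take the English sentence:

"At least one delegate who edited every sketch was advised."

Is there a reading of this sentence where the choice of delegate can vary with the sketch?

No

The described interpretation is the *every sketch* > *at least one delegate* scoping.
*every sketch* occurs within the relative clause *who edited every sketch*.
Relative clauses block scope extraction: QR cannot target a position outside the modified NP.
*every sketch* is confined to the island and cannot take scope over *at least one delegate*.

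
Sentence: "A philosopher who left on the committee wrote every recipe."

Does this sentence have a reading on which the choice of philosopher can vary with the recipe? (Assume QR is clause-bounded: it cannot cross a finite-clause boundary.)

That reading corresponds to *every recipe* > *a philosopher*.
The RC *who left on the committee* is an island, but *every recipe* is not inside it — it is the matrix object, a clausemate of *a philosopher*.
Since no island is crossed, the inverse ordering is licensed alongside surface scope.
The sentence is scopally ambiguous between *a philosopher* > *every recipe* and *every recipe* > *a philosopher*.

Yes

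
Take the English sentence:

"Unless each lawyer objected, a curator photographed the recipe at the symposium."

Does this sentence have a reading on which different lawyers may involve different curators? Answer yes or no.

This is the *each lawyer* > *a curator* reading.
Structurally, *each lawyer* is inside the adjunct clause *unless each lawyer objected*.
Since the clause is an adjunct (not a complement), the Adjunct Condition blocks QR across its edge.
The ordering *each lawyer* > *a curator* is therefore underivable.

No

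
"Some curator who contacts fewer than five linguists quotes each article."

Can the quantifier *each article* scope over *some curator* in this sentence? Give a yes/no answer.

Yes

*each article* sits in the matrix clause, not in the relative clause on *some curator*.
Clause-internal QR can adjoin the lower DP above the subject, yielding the inverse reading.
So *each article* > *some curator* is among the available readings.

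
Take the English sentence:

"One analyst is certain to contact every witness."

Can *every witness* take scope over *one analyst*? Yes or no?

*every witness* is inside a raising infinitive, which is transparent to QR (no CP barrier), so it behaves as a matrix argument.
Nothing blocks QR of the lower DP to a position above the higher one, so inverse scope is available.

Yes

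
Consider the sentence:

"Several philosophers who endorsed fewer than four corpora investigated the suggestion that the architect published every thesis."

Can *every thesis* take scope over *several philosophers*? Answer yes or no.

No

The target quantifier *every thesis* is part of the complex NP *the suggestion that the architect published every thesis*.
The Complex NP Constraint bars QR out of the complement clause of a noun.
Hence only narrow scope for *every thesis* (under *several philosophers*) survives.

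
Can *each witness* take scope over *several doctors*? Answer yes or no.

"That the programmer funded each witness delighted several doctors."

No

The target quantifier *each witness* is part of the sentential subject *that the programmer funded each witness*.
The subject-island constraint blocks QR out of a clausal subject.
The ordering *each witness* > *several doctors* is therefore underivable.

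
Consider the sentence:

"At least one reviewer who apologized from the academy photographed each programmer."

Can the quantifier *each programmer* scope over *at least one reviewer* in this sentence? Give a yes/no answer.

Yes

The RC *who apologized from the academy* is an island, but *each programmer* is not inside it — it is the matrix object, a clausemate of *at least one reviewer*.
With no island boundary between them, the object can take inverse scope over the subject via ordinary QR within the clause.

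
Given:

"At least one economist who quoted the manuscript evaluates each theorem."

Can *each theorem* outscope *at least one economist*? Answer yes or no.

Yes

*each theorem* is a matrix argument; only *at least one economist* is modified by the relative clause *who quoted the manuscript*, so the RC island is irrelevant to the target quantifier.
Clause-internal QR can adjoin the lower DP above the subject, yielding the inverse reading.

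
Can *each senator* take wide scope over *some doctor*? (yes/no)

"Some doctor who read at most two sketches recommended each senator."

The RC *who read at most two sketches* is an island, but *each senator* is not inside it — it is the matrix object, a clausemate of *some doctor*.
With no island boundary between them, the object can take inverse scope over the subject via ordinary QR within the clause.

Yes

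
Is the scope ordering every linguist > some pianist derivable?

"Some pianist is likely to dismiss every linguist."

Yes

*every linguist* is the object of the infinitival complement of a raising predicate; raising infinitives are transparent for QR, so the two DPs are in effect clausemates.
Clause-internal QR can adjoin the lower DP above the subject, yielding the inverse reading.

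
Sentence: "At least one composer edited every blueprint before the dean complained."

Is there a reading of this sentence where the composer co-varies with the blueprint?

This is the *every blueprint* > *at least one composer* reading.
Neither queried DP is inside the adjunct, so the adjunct-island constraint does not apply.
Ordinary QR to a clause-peripheral position gives the wide-scope LF for the lower DP.

Yes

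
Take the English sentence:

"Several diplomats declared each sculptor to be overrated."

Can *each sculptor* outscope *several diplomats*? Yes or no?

Yes

*each sculptor* is an ECM subject; ECM complements are not islands, and the embedded quantifier may take matrix scope.
Nothing blocks QR of the lower DP to a position above the higher one, so inverse scope is available.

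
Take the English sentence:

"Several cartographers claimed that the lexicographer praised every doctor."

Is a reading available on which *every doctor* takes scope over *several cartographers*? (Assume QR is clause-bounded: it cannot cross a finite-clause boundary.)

No

*every doctor* occurs within the finite complement clause *that the lexicographer praised every doctor*.
QR is clause-bounded, so the finite complement is a scope island for the embedded quantifier.
*every doctor* is confined to the island and cannot take scope over *several cartographers*.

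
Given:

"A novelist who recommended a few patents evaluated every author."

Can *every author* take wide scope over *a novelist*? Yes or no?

Yes

The RC *who recommended a few patents* is an island, but *every author* is not inside it — it is the matrix object, a clausemate of *a novelist*.
QR within a single clause is free, so the lower quantifier may take scope over the higher one.
Both orderings are possible: *a novelist* > *every author* and *every author* > *a novelist*.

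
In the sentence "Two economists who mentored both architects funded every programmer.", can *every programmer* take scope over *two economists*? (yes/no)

The RC *who mentored both architects* is an island, but *every programmer* is not inside it — it is the matrix object, a clausemate of *two economists*.
With no island boundary between them, the object can take inverse scope over the subject via ordinary QR within the clause.

Yes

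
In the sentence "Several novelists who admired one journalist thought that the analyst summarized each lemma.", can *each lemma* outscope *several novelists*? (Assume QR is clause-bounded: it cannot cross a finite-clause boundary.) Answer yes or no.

No

*each lemma* is embedded in the finite complement clause *that the analyst summarized each lemma*.
Under clause-bounded QR, a quantifier in an embedded finite clause cannot raise into the matrix clause.
Hence only narrow scope for *each lemma* (under *several novelists*) survives.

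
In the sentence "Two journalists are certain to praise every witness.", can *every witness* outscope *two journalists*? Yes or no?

The matrix predicate is a raising verb, whose infinitival complement is not a scope island — *every witness* can QR into the matrix clause.
Since no island is crossed, the inverse ordering is licensed alongside surface scope.

Yes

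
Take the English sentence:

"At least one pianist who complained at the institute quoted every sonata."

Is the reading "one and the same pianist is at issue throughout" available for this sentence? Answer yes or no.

Yes

This is the *at least one pianist* > *every sonata* reading.
Surface scope (*at least one pianist* > *every sonata*) is always derivable; islands only block QR, not in-situ interpretation.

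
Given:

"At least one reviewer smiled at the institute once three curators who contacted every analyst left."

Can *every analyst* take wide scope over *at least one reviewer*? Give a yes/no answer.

No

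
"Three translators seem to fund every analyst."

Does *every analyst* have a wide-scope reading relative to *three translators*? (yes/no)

Yes

*every analyst* is the object of the infinitival complement of a raising predicate; raising infinitives are transparent for QR, so the two DPs are in effect clausemates.
No island intervenes, so both surface and inverse scope are derivable.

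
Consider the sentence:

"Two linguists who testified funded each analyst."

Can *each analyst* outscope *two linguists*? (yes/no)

Yes

The RC *who testified* is an island, but *each analyst* is not inside it — it is the matrix object, a clausemate of *two linguists*.
QR within a single clause is free, so the lower quantifier may take scope over the higher one.
The sentence is scopally ambiguous between *two linguists* > *each analyst* and *each analyst* > *two linguists*.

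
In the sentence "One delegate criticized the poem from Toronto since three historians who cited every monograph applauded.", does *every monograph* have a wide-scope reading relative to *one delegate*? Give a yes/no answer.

No

*every monograph* occurs within the relative clause *who cited every monograph*, which is itself inside the adjunct *since three historians who cited every monograph applauded*.
Both the relative clause and the enclosing adjunct are scope islands; QR cannot cross either.
So the wide-scope reading for *every monograph* is blocked.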